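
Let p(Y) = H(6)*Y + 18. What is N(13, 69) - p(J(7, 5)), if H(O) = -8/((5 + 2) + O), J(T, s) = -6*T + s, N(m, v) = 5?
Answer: -465/13 ≈ -35.769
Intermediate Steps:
J(T, s) = s - 6*T
H(O) = -8/(7 + O)
p(Y) = 18 - 8*Y/13 (p(Y) = (-8/(7 + 6))*Y + 18 = (-8/13)*Y + 18 = (-8*1/13)*Y + 18 = -8*Y/13 + 18 = 18 - 8*Y/13)
N(13, 69) - p(J(7, 5)) = 5 - (18 - 8*(5 - 6*7)/13) = 5 - (18 - 8*(5 - 42)/13) = 5 - (18 - 8/13*(-37)) = 5 - (18 + 296/13) = 5 - 1*530/13 = 5 - 530/13 = -465/13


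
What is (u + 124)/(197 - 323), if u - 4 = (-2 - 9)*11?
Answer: -1/18 ≈ -0.055556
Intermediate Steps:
u = -117 (u = 4 + (-2 - 9)*11 = 4 - 11*11 = 4 - 121 = -117)
(u + 124)/(197 - 323) = (-117 + 124)/(197 - 323) = 7/(-126) = 7*(-1/126) = -1/18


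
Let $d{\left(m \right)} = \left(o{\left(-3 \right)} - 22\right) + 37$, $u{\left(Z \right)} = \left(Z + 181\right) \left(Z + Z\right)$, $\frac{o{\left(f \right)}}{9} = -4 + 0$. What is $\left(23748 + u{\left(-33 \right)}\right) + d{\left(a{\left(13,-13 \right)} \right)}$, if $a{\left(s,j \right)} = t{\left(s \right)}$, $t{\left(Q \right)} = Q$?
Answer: $13959$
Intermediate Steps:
$a{\left(s,j \right)} = s$
$o{\left(f \right)} = -36$ ($o{\left(f \right)} = 9 \left(-4 + 0\right) = 9 \left(-4\right) = -36$)
$u{\left(Z \right)} = 2 Z \left(181 + Z\right)$ ($u{\left(Z \right)} = \left(181 + Z\right) 2 Z = 2 Z \left(181 + Z\right)$)
$d{\left(m \right)} = -21$ ($d{\left(m \right)} = \left(-36 - 22\right) + 37 = -58 + 37 = -21$)
$\left(23748 + u{\left(-33 \right)}\right) + d{\left(a{\left(13,-13 \right)} \right)} = \left(23748 + 2 \left(-33\right) \left(181 - 33\right)\right) - 21 = \left(23748 + 2 \left(-33\right) 148\right) - 21 = \left(23748 - 9768\right) - 21 = 13980 - 21 = 13959$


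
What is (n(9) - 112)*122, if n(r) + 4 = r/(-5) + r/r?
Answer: -71248/5 ≈ -14250.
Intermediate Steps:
n(r) = -3 - r/5 (n(r) = -4 + (r/(-5) + r/r) = -4 + (r*(-⅕) + 1) = -4 + (-r/5 + 1) = -4 + (1 - r/5) = -3 - r/5)
(n(9) - 112)*122 = ((-3 - ⅕*9) - 112)*122 = ((-3 - 9/5) - 112)*122 = (-24/5 - 112)*122 = -584/5*122 = -71248/5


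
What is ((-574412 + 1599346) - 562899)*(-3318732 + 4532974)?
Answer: 561022302470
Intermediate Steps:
((-574412 + 1599346) - 562899)*(-3318732 + 4532974) = (1024934 - 562899)*1214242 = 462035*1214242 = 561022302470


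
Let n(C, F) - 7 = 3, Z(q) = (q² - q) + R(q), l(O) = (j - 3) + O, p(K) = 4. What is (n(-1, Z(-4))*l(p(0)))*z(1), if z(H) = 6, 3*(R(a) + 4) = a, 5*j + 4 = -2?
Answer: -12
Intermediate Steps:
j = -6/5 (j = -⅘ + (⅕)*(-2) = -⅘ - ⅖ = -6/5 ≈ -1.2000)
R(a) = -4 + a/3
l(O) = -21/5 + O (l(O) = (-6/5 - 3) + O = -21/5 + O)
Z(q) = -4 + q² - 2*q/3 (Z(q) = (q² - q) + (-4 + q/3) = -4 + q² - 2*q/3)
n(C, F) = 10 (n(C, F) = 7 + 3 = 10)
(n(-1, Z(-4))*l(p(0)))*z(1) = (10*(-21/5 + 4))*6 = (10*(-⅕))*6 = -2*6 = -12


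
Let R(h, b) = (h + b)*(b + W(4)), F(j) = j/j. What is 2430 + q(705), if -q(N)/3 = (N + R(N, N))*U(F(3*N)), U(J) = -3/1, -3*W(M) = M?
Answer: 8938305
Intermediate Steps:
W(M) = -M/3
F(j) = 1
U(J) = -3 (U(J) = -3*1 = -3)
R(h, b) = (-4/3 + b)*(b + h) (R(h, b) = (h + b)*(b - ⅓*4) = (b + h)*(b - 4/3) = (b + h)*(-4/3 + b) = (-4/3 + b)*(b + h))
q(N) = -15*N + 18*N² (q(N) = -3*(N + (N² - 4*N/3 - 4*N/3 + N*N))*(-3) = -3*(N + (N² - 4*N/3 - 4*N/3 + N²))*(-3) = -3*(N + (2*N² - 8*N/3))*(-3) = -3*(2*N² - 5*N/3)*(-3) = -3*(-6*N² + 5*N) = -15*N + 18*N²)
2430 + q(705) = 2430 + 3*705*(-5 + 6*705) = 2430 + 3*705*(-5 + 4230) = 2430 + 3*705*4225 = 2430 + 8935875 = 8938305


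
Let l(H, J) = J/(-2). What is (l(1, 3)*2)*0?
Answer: 0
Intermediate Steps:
l(H, J) = -J/2 (l(H, J) = J*(-½) = -J/2)
(l(1, 3)*2)*0 = (-½*3*2)*0 = -3/2*2*0 = -3*0 = 0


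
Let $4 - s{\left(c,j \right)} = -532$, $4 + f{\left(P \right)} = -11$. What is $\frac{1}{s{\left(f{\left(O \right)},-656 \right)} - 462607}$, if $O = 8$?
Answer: $- \frac{1}{462071} \approx -2.1642 \cdot 10^{-6}$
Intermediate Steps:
$f{\left(P \right)} = -15$ ($f{\left(P \right)} = -4 - 11 = -15$)
$s{\left(c,j \right)} = 536$ ($s{\left(c,j \right)} = 4 - -532 = 4 + 532 = 536$)
$\frac{1}{s{\left(f{\left(O \right)},-656 \right)} - 462607} = \frac{1}{536 - 462607} = \frac{1}{-462071} = - \frac{1}{462071}$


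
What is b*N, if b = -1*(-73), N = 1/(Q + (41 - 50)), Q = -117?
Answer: -73/126 ≈ -0.57936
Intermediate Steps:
N = -1/126 (N = 1/(-117 + (41 - 50)) = 1/(-117 - 9) = 1/(-126) = -1/126 ≈ -0.0079365)
b = 73
b*N = 73*(-1/126) = -73/126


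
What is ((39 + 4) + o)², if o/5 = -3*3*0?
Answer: 1849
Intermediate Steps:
o = 0 (o = 5*(-3*3*0) = 5*(-9*0) = 5*0 = 0)
((39 + 4) + o)² = ((39 + 4) + 0)² = (43 + 0)² = 43² = 1849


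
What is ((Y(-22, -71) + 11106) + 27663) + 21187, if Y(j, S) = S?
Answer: 59885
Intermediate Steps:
((Y(-22, -71) + 11106) + 27663) + 21187 = ((-71 + 11106) + 27663) + 21187 = (11035 + 27663) + 21187 = 38698 + 21187 = 59885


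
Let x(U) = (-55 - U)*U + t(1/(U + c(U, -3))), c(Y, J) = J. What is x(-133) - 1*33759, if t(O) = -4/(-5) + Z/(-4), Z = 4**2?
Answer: -220681/5 ≈ -44136.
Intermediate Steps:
Z = 16
t(O) = -16/5 (t(O) = -4/(-5) + 16/(-4) = -4*(-1/5) + 16*(-1/4) = 4/5 - 4 = -16/5)
x(U) = -16/5 + U*(-55 - U) (x(U) = (-55 - U)*U - 16/5 = U*(-55 - U) - 16/5 = -16/5 + U*(-55 - U))
x(-133) - 1*33759 = (-16/5 - 1*(-133)**2 - 55*(-133)) - 1*33759 = (-16/5 - 1*17689 + 7315) - 33759 = (-16/5 - 17689 + 7315) - 33759 = -51886/5 - 33759 = -220681/5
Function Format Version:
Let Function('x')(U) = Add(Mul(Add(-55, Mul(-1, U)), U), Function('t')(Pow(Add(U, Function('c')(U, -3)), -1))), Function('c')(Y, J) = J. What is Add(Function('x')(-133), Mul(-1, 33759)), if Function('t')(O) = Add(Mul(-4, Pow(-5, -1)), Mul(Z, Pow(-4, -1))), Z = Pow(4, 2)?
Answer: Rational(-220681, 5) ≈ -44136.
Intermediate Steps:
Z = 16
Function('t')(O) = Rational(-16, 5) (Function('t')(O) = Add(Mul(-4, Pow(-5, -1)), Mul(16, Pow(-4, -1))) = Add(Mul(-4, Rational(-1, 5)), Mul(16, Rational(-1, 4))) = Add(Rational(4, 5), -4) = Rational(-16, 5))
Function('x')(U) = Add(Rational(-16, 5), Mul(U, Add(-55, Mul(-1, U)))) (Function('x')(U) = Add(Mul(Add(-55, Mul(-1, U)), U), Rational(-16, 5)) = Add(Mul(U, Add(-55, Mul(-1, U))), Rational(-16, 5)) = Add(Rational(-16, 5), Mul(U, Add(-55, Mul(-1, U)))))
Add(Function('x')(-133), Mul(-1, 33759)) = Add(Add(Rational(-16, 5), Mul(-1, Pow(-133, 2)), Mul(-55, -133)), Mul(-1, 33759)) = Add(Add(Rational(-16, 5), Mul(-1, 17689), 7315), -33759) = Add(Add(Rational(-16, 5), -17689, 7315), -33759) = Add(Rational(-51886, 5), -33759) = Rational(-220681, 5)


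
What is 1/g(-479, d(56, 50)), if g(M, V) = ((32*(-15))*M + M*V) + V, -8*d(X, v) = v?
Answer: 2/465815 ≈ 4.2935e-6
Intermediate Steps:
d(X, v) = -v/8
g(M, V) = V - 480*M + M*V (g(M, V) = (-480*M + M*V) + V = V - 480*M + M*V)
1/g(-479, d(56, 50)) = 1/(-1/8*50 - 480*(-479) - (-479)*50/8) = 1/(-25/4 + 229920 - 479*(-25/4)) = 1/(-25/4 + 229920 + 11975/4) = 1/(465815/2) = 2/465815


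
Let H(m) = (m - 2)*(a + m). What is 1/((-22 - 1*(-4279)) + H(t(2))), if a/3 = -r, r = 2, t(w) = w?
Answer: 1/4257 ≈ 0.00023491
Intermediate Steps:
a = -6 (a = 3*(-1*2) = 3*(-2) = -6)
H(m) = (-6 + m)*(-2 + m) (H(m) = (m - 2)*(-6 + m) = (-2 + m)*(-6 + m) = (-6 + m)*(-2 + m))
1/((-22 - 1*(-4279)) + H(t(2))) = 1/((-22 - 1*(-4279)) + (12 + 2² - 8*2)) = 1/((-22 + 4279) + (12 + 4 - 16)) = 1/(4257 + 0) = 1/4257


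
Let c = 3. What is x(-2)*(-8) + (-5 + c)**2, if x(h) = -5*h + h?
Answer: -60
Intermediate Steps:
x(h) = -4*h
x(-2)*(-8) + (-5 + c)**2 = -4*(-2)*(-8) + (-5 + 3)**2 = 8*(-8) + (-2)**2 = -64 + 4 = -60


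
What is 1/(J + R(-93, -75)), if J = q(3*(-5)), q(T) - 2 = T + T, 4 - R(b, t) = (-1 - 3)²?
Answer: -1/40 ≈ -0.025000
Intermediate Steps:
R(b, t) = -12 (R(b, t) = 4 - (-1 - 3)² = 4 - 1*(-4)² = 4 - 1*16 = 4 - 16 = -12)
q(T) = 2 + 2*T (q(T) = 2 + (T + T) = 2 + 2*T)
J = -28 (J = 2 + 2*(3*(-5)) = 2 + 2*(-15) = 2 - 30 = -28)
1/(J + R(-93, -75)) = 1/(-28 - 12) = 1/(-40) = -1/40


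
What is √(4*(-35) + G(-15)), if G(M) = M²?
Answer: √85 ≈ 9.2195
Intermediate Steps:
√(4*(-35) + G(-15)) = √(4*(-35) + (-15)²) = √(-140 + 225) = √85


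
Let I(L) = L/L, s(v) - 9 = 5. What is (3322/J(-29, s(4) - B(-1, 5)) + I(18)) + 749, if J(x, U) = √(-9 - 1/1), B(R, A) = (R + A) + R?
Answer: 750 - 1661*I*√10/5 ≈ 750.0 - 1050.5*I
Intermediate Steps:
s(v) = 14 (s(v) = 9 + 5 = 14)
B(R, A) = A + 2*R (B(R, A) = (A + R) + R = A + 2*R)
I(L) = 1
J(x, U) = I*√10 (J(x, U) = √(-9 - 1*1) = √(-9 - 1) = √(-10) = I*√10)
(3322/J(-29, s(4) - B(-1, 5)) + I(18)) + 749 = (3322/((I*√10)) + 1) + 749 = (3322*(-I*√10/10) + 1) + 749 = (-1661*I*√10/5 + 1) + 749 = (1 - 1661*I*√10/5) + 749 = 750 - 1661*I*√10/5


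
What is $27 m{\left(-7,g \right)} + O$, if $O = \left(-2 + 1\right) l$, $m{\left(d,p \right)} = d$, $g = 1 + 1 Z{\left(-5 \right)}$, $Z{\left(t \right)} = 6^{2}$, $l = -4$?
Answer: $-185$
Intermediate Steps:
$Z{\left(t \right)} = 36$
$g = 37$ ($g = 1 + 1 \cdot 36 = 1 + 36 = 37$)
$O = 4$ ($O = \left(-2 + 1\right) \left(-4\right) = \left(-1\right) \left(-4\right) = 4$)
$27 m{\left(-7,g \right)} + O = 27 \left(-7\right) + 4 = -189 + 4 = -185$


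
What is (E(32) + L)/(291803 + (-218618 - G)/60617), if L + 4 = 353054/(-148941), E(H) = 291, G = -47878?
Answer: 197672097617/202652008452927 ≈ 0.00097543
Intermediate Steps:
L = -72986/11457 (L = -4 + 353054/(-148941) = -4 + 353054*(-1/148941) = -4 - 27158/11457 = -72986/11457 ≈ -6.3704)
(E(32) + L)/(291803 + (-218618 - G)/60617) = (291 - 72986/11457)/(291803 + (-218618 - 1*(-47878))/60617) = 3261001/(11457*(291803 + (-218618 + 47878)*(1/60617))) = 3261001/(11457*(291803 - 170740*1/60617)) = 3261001/(11457*(291803 - 170740/60617)) = 3261001/(11457*(17688051711/60617)) = (3261001/11457)*(60617/17688051711) = 197672097617/202652008452927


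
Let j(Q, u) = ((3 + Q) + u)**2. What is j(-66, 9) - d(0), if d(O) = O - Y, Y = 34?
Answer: 2950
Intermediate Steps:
j(Q, u) = (3 + Q + u)**2
d(O) = -34 + O (d(O) = O - 1*34 = O - 34 = -34 + O)
j(-66, 9) - d(0) = (3 - 66 + 9)**2 - (-34 + 0) = (-54)**2 - 1*(-34) = 2916 + 34 = 2950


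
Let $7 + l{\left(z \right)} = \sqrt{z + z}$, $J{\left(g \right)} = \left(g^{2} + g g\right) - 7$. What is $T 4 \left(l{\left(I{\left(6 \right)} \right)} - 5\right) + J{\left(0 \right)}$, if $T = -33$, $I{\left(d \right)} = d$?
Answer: $1577 - 264 \sqrt{3} \approx 1119.7$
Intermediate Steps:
$J{\left(g \right)} = -7 + 2 g^{2}$ ($J{\left(g \right)} = \left(g^{2} + g^{2}\right) - 7 = 2 g^{2} - 7 = -7 + 2 g^{2}$)
$l{\left(z \right)} = -7 + \sqrt{2} \sqrt{z}$ ($l{\left(z \right)} = -7 + \sqrt{z + z} = -7 + \sqrt{2 z} = -7 + \sqrt{2} \sqrt{z}$)
$T 4 \left(l{\left(I{\left(6 \right)} \right)} - 5\right) + J{\left(0 \right)} = - 33 \cdot 4 \left(\left(-7 + \sqrt{2} \sqrt{6}\right) - 5\right) - \left(7 - 2 \cdot 0^{2}\right) = - 33 \cdot 4 \left(\left(-7 + 2 \sqrt{3}\right) - 5\right) + \left(-7 + 2 \cdot 0\right) = - 33 \cdot 4 \left(-12 + 2 \sqrt{3}\right) + \left(-7 + 0\right) = - 33 \left(-48 + 8 \sqrt{3}\right) - 7 = \left(1584 - 264 \sqrt{3}\right) - 7 = 1577 - 264 \sqrt{3}$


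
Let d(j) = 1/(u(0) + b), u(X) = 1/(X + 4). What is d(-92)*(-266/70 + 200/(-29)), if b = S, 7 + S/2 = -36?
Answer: 6204/49735 ≈ 0.12474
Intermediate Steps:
S = -86 (S = -14 + 2*(-36) = -14 - 72 = -86)
u(X) = 1/(4 + X)
b = -86
d(j) = -4/343 (d(j) = 1/(1/(4 + 0) - 86) = 1/(1/4 - 86) = 1/(¼ - 86) = 1/(-343/4) = -4/343)
d(-92)*(-266/70 + 200/(-29)) = -4*(-266/70 + 200/(-29))/343 = -4*(-266*1/70 + 200*(-1/29))/343 = -4*(-19/5 - 200/29)/343 = -4/343*(-1551/145) = 6204/49735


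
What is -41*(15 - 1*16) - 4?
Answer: 37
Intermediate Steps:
-41*(15 - 1*16) - 4 = -41*(15 - 16) - 4 = -41*(-1) - 4 = 41 - 4 = 37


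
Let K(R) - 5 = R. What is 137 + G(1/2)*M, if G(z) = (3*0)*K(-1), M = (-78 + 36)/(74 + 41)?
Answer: 137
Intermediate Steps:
K(R) = 5 + R
M = -42/115 ≈ -0.36522
G(z) = 0 (G(z) = (3*0)*(5 - 1) = 0*4 = 0)
137 + G(1/2)*M = 137 + 0*(-42/115) = 137 + 0 = 137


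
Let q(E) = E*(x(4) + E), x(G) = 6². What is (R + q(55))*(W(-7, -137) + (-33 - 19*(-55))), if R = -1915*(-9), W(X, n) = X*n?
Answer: 43835040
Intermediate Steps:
x(G) = 36
q(E) = E*(36 + E)
R = 17235
(R + q(55))*(W(-7, -137) + (-33 - 19*(-55))) = (17235 + 55*(36 + 55))*(-7*(-137) + (-33 - 19*(-55))) = (17235 + 55*91)*(959 + (-33 + 1045)) = (17235 + 5005)*(959 + 1012) = 22240*1971 = 43835040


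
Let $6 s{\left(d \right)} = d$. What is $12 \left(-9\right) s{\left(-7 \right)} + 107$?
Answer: $233$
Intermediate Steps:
$s{\left(d \right)} = \frac{d}{6}$
$12 \left(-9\right) s{\left(-7 \right)} + 107 = 12 \left(-9\right) \frac{1}{6} \left(-7\right) + 107 = \left(-108\right) \left(- \frac{7}{6}\right) + 107 = 126 + 107 = 233$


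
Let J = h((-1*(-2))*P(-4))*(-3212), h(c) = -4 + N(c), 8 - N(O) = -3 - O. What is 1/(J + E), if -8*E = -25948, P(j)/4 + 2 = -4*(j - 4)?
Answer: -2/1580241 ≈ -1.2656e-6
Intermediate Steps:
N(O) = 11 + O (N(O) = 8 - (-3 - O) = 8 + (3 + O) = 11 + O)
P(j) = 56 - 16*j (P(j) = -8 + 4*(-4*(j - 4)) = -8 + 4*(-4*(-4 + j)) = -8 + 4*(16 - 4*j) = -8 + (64 - 16*j) = 56 - 16*j)
h(c) = 7 + c (h(c) = -4 + (11 + c) = 7 + c)
E = 6487/2 (E = -⅛*(-25948) = 6487/2 ≈ 3243.5)
J = -793364 (J = (7 + (-1*(-2))*(56 - 16*(-4)))*(-3212) = (7 + 2*(56 + 64))*(-3212) = (7 + 2*120)*(-3212) = (7 + 240)*(-3212) = 247*(-3212) = -793364)
1/(J + E) = 1/(-793364 + 6487/2) = 1/(-1580241/2) = -2/1580241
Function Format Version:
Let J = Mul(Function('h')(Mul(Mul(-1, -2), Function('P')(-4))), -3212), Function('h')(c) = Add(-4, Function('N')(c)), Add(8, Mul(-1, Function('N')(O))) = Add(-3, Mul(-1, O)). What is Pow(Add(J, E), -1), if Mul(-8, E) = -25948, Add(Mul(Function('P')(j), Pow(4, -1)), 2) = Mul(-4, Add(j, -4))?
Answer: Rational(-2, 1580241) ≈ -1.2656e-6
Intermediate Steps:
Function('N')(O) = Add(11, O) (Function('N')(O) = Add(8, Mul(-1, Add(-3, Mul(-1, O)))) = Add(8, Add(3, O)) = Add(11, O))
Function('P')(j) = Add(56, Mul(-16, j)) (Function('P')(j) = Add(-8, Mul(4, Mul(-4, Add(j, -4)))) = Add(-8, Mul(4, Mul(-4, Add(-4, j)))) = Add(-8, Mul(4, Add(16, Mul(-4, j)))) = Add(-8, Add(64, Mul(-16, j))) = Add(56, Mul(-16, j)))
Function('h')(c) = Add(7, c) (Function('h')(c) = Add(-4, Add(11, c)) = Add(7, c))
E = Rational(6487, 2) (E = Mul(Rational(-1, 8), -25948) = Rational(6487, 2) ≈ 3243.5)
J = -793364 (J = Mul(Add(7, Mul(Mul(-1, -2), Add(56, Mul(-16, -4)))), -3212) = Mul(Add(7, Mul(2, Add(56, 64))), -3212) = Mul(Add(7, Mul(2, 120)), -3212) = Mul(Add(7, 240), -3212) = Mul(247, -3212) = -793364)
Pow(Add(J, E), -1) = Pow(Add(-793364, Rational(6487, 2)), -1) = Pow(Rational(-1580241, 2), -1) = Rational(-2, 1580241)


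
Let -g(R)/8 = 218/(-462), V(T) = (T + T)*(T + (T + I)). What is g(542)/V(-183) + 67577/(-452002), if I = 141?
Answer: -642556494353/4299183122850 ≈ -0.14946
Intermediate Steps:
V(T) = 2*T*(141 + 2*T) (V(T) = (T + T)*(T + (T + 141)) = (2*T)*(T + (141 + T)) = (2*T)*(141 + 2*T) = 2*T*(141 + 2*T))
g(R) = 872/231 (g(R) = -1744/(-462) = -1744*(-1)/462 = -8*(-109/231) = 872/231)
g(542)/V(-183) + 67577/(-452002) = 872/(231*((2*(-183)*(141 + 2*(-183))))) + 67577/(-452002) = 872/(231*((2*(-183)*(141 - 366)))) + 67577*(-1/452002) = 872/(231*((2*(-183)*(-225)))) - 67577/452002 = (872/231)/82350 - 67577/452002 = (872/231)*(1/82350) - 67577/452002 = 436/9511425 - 67577/452002 = -642556494353/4299183122850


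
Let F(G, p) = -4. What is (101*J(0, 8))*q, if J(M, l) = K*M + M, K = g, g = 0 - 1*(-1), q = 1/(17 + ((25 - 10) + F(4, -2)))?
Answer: 0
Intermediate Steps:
q = 1/28 (q = 1/(17 + ((25 - 10) - 4)) = 1/(17 + (15 - 4)) = 1/(17 + 11) = 1/28 ≈ 0.035714)
g = 1 (g = 0 + 1 = 1)
K = 1
J(M, l) = 2*M (J(M, l) = 1*M + M = M + M = 2*M)
(101*J(0, 8))*q = (101*(2*0))*(1/28) = (101*0)*(1/28) = 0*(1/28) = 0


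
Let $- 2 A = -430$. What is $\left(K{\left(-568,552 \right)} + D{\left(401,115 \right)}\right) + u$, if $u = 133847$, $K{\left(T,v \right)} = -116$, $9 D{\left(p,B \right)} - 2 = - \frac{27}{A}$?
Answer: $\frac{258769888}{1935} \approx 1.3373 \cdot 10^{5}$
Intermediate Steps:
$A = 215$ ($A = \left(- \frac{1}{2}\right) \left(-430\right) = 215$)
$D{\left(p,B \right)} = \frac{403}{1935}$ ($D{\left(p,B \right)} = \frac{2}{9} + \frac{\left(-27\right) \frac{1}{215}}{9} = \frac{2}{9} + \frac{1}{9} \left(- \frac{27}{215}\right) = \frac{2}{9} - \frac{3}{215} = \frac{403}{1935}$)
$\left(K{\left(-568,552 \right)} + D{\left(401,115 \right)}\right) + u = \left(-116 + \frac{403}{1935}\right) + 133847 = - \frac{224057}{1935} + 133847 = \frac{258769888}{1935}$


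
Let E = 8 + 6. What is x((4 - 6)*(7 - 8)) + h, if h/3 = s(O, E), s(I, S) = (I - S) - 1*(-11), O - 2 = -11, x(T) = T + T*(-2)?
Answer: -38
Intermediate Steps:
x(T) = -T (x(T) = T - 2*T = -T)
O = -9 (O = 2 - 11 = -9)
E = 14
s(I, S) = 11 + I - S (s(I, S) = (I - S) + 11 = 11 + I - S)
h = -36 (h = 3*(11 - 9 - 1*14) = 3*(11 - 9 - 14) = 3*(-12) = -36)
x((4 - 6)*(7 - 8)) + h = -(4 - 6)*(7 - 8) - 36 = -(-2)*(-1) - 36 = -1*2 - 36 = -2 - 36 = -38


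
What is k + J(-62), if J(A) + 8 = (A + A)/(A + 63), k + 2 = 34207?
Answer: 34073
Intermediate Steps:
k = 34205 (k = -2 + 34207 = 34205)
J(A) = -8 + 2*A/(63 + A) (J(A) = -8 + (A + A)/(A + 63) = -8 + (2*A)/(63 + A) = -8 + 2*A/(63 + A))
k + J(-62) = 34205 + 6*(-84 - 1*(-62))/(63 - 62) = 34205 + 6*(-84 + 62)/1 = 34205 + 6*1*(-22) = 34205 - 132 = 34073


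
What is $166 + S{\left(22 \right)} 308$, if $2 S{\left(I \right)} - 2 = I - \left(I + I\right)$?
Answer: $-2914$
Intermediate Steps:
$S{\left(I \right)} = 1 - \frac{I}{2}$ ($S{\left(I \right)} = 1 + \frac{I - \left(I + I\right)}{2} = 1 + \frac{I - 2 I}{2} = 1 + \frac{\left(-1\right) I}{2} = 1 - \frac{I}{2}$)
$166 + S{\left(22 \right)} 308 = 166 + \left(1 - 11\right) 308 = 166 - 3080 = -2914$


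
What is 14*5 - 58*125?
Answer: -7180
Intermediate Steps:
14*5 - 58*125 = 70 - 7250 = -7180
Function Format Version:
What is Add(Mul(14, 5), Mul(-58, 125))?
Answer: -7180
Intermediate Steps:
Add(Mul(14, 5), Mul(-58, 125)) = Add(70, -7250) = -7180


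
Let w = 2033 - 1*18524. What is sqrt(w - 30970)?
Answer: I*sqrt(47461) ≈ 217.86*I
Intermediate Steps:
w = -16491 (w = 2033 - 18524 = -16491)
sqrt(w - 30970) = sqrt(-16491 - 30970) = sqrt(-47461) = I*sqrt(47461)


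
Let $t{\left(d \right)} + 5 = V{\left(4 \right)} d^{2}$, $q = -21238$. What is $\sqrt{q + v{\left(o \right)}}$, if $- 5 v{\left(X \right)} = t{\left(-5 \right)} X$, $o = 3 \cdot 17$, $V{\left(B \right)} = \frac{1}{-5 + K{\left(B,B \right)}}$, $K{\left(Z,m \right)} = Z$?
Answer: $2 i \sqrt{5233} \approx 144.68 i$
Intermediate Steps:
$V{\left(B \right)} = \frac{1}{-5 + B}$
$o = 51$
$t{\left(d \right)} = -5 - d^{2}$ ($t{\left(d \right)} = -5 + \frac{d^{2}}{-5 + 4} = -5 + \frac{d^{2}}{-1} = -5 - d^{2}$)
$v{\left(X \right)} = 6 X$ ($v{\left(X \right)} = - \frac{\left(-5 - \left(-5\right)^{2}\right) X}{5} = - \frac{\left(-5 - 25\right) X}{5} = - \frac{\left(-30\right) X}{5} = 6 X$)
$\sqrt{q + v{\left(o \right)}} = \sqrt{-21238 + 6 \cdot 51} = \sqrt{-21238 + 306} = \sqrt{-20932} = 2 i \sqrt{5233}$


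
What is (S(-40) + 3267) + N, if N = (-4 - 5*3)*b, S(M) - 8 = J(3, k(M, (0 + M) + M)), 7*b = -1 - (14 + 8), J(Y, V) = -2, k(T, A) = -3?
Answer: 23348/7 ≈ 3335.4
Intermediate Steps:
b = -23/7 (b = (-1 - (14 + 8))/7 = (-1 - 1*22)/7 = (-1 - 22)/7 = (⅐)*(-23) = -23/7 ≈ -3.2857)
S(M) = 6 (S(M) = 8 - 2 = 6)
N = 437/7 (N = (-4 - 5*3)*(-23/7) = (-4 - 15)*(-23/7) = -19*(-23/7) = 437/7 ≈ 62.429)
(S(-40) + 3267) + N = (6 + 3267) + 437/7 = 3273 + 437/7 = 23348/7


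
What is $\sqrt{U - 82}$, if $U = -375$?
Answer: $i \sqrt{457} \approx 21.378 i$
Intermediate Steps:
$\sqrt{U - 82} = \sqrt{-375 - 82} = \sqrt{-457} = i \sqrt{457}$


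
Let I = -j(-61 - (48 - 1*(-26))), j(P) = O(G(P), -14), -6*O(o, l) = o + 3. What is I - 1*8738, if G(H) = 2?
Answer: -52423/6 ≈ -8737.2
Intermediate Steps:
O(o, l) = -½ - o/6 (O(o, l) = -(o + 3)/6 = -(3 + o)/6 = -½ - o/6)
j(P) = -⅚ (j(P) = -½ - ⅙*2 = -½ - ⅓ = -⅚)
I = ⅚ (I = -1*(-⅚) = ⅚ ≈ 0.83333)
I - 1*8738 = ⅚ - 1*8738 = ⅚ - 8738 = -52423/6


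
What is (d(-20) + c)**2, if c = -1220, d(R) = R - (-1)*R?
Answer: 1587600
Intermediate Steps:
d(R) = 2*R (d(R) = R + R = 2*R)
(d(-20) + c)**2 = (2*(-20) - 1220)**2 = (-40 - 1220)**2 = (-1260)**2 = 1587600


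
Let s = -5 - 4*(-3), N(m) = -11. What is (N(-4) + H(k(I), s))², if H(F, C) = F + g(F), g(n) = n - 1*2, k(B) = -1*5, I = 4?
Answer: 529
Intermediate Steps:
k(B) = -5
g(n) = -2 + n (g(n) = n - 2 = -2 + n)
s = 7 (s = -5 + 12 = 7)
H(F, C) = -2 + 2*F (H(F, C) = F + (-2 + F) = -2 + 2*F)
(N(-4) + H(k(I), s))² = (-11 + (-2 + 2*(-5)))² = (-11 + (-2 - 10))² = (-11 - 12)² = (-23)² = 529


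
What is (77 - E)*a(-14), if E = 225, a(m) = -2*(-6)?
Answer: -1776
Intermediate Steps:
a(m) = 12
(77 - E)*a(-14) = (77 - 1*225)*12 = (77 - 225)*12 = -148*12 = -1776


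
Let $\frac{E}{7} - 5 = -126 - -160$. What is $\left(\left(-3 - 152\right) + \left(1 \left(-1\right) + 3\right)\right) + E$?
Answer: $120$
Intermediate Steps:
$E = 273$ ($E = 35 + 7 \left(-126 - -160\right) = 35 + 7 \left(-126 + 160\right) = 35 + 7 \cdot 34 = 35 + 238 = 273$)
$\left(\left(-3 - 152\right) + \left(1 \left(-1\right) + 3\right)\right) + E = \left(\left(-3 - 152\right) + \left(1 \left(-1\right) + 3\right)\right) + 273 = \left(-155 + \left(-1 + 3\right)\right) + 273 = \left(-155 + 2\right) + 273 = -153 + 273 = 120$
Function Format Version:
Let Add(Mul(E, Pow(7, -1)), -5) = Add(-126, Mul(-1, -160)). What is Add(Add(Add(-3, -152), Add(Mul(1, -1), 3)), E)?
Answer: 120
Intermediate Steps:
E = 273 (E = Add(35, Mul(7, Add(-126, Mul(-1, -160)))) = Add(35, Mul(7, Add(-126, 160))) = Add(35, Mul(7, 34)) = Add(35, 238) = 273)
Add(Add(Add(-3, -152), Add(Mul(1, -1), 3)), E) = Add(Add(Add(-3, -152), Add(Mul(1, -1), 3)), 273) = Add(Add(-155, Add(-1, 3)), 273) = Add(Add(-155, 2), 273) = Add(-153, 273) = 120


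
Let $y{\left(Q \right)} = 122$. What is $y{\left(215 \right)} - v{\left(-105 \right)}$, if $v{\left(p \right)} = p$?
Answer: $227$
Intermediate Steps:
$y{\left(215 \right)} - v{\left(-105 \right)} = 122 - -105 = 122 + 105 = 227$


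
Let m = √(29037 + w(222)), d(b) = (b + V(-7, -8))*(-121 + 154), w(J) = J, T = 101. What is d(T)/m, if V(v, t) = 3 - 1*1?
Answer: 1133*√3251/3251 ≈ 19.871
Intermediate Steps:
V(v, t) = 2 (V(v, t) = 3 - 1 = 2)
d(b) = 66 + 33*b (d(b) = (b + 2)*(-121 + 154) = (2 + b)*33 = 66 + 33*b)
m = 3*√3251 (m = √(29037 + 222) = √29259 = 3*√3251 ≈ 171.05)
d(T)/m = (66 + 33*101)/((3*√3251)) = (66 + 3333)*(√3251/9753) = 3399*(√3251/9753) = 1133*√3251/3251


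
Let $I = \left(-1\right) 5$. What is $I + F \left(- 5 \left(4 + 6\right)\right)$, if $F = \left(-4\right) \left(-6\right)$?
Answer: $-1205$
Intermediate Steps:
$F = 24$
$I = -5$
$I + F \left(- 5 \left(4 + 6\right)\right) = -5 + 24 \left(- 5 \left(4 + 6\right)\right) = -5 + 24 \left(\left(-5\right) 10\right) = -5 + 24 \left(-50\right) = -5 - 1200 = -1205$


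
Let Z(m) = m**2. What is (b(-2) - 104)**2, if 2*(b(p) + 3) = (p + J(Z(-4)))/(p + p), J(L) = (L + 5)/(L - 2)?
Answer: 2927521/256 ≈ 11436.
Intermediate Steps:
J(L) = (5 + L)/(-2 + L)
b(p) = -3 + (3/2 + p)/(4*p) (b(p) = -3 + ((p + (5 + (-4)**2)/(-2 + (-4)**2))/(p + p))/2 = -3 + ((p + (5 + 16)/(-2 + 16))/((2*p)))/2 = -3 + ((p + 21/14)*(1/(2*p)))/2 = -3 + ((p + (1/14)*21)*(1/(2*p)))/2 = -3 + ((p + 3/2)*(1/(2*p)))/2 = -3 + ((3/2 + p)*(1/(2*p)))/2 = -3 + ((3/2 + p)/(2*p))/2 = -3 + (3/2 + p)/(4*p))
(b(-2) - 104)**2 = ((1/8)*(3 - 22*(-2))/(-2) - 104)**2 = ((1/8)*(-1/2)*(3 + 44) - 104)**2 = ((1/8)*(-1/2)*47 - 104)**2 = (-47/16 - 104)**2 = (-1711/16)**2 = 2927521/256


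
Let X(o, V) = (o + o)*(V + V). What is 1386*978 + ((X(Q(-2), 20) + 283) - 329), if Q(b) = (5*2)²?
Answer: 1363462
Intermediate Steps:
Q(b) = 100 (Q(b) = 10² = 100)
X(o, V) = 4*V*o (X(o, V) = (2*o)*(2*V) = 4*V*o)
1386*978 + ((X(Q(-2), 20) + 283) - 329) = 1386*978 + ((4*20*100 + 283) - 329) = 1355508 + ((8000 + 283) - 329) = 1355508 + (8283 - 329) = 1355508 + 7954 = 1363462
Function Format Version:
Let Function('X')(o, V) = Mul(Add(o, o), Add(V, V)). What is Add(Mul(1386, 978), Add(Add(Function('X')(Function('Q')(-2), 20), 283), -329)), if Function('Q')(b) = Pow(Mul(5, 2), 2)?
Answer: 1363462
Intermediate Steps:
Function('Q')(b) = 100 (Function('Q')(b) = Pow(10, 2) = 100)
Function('X')(o, V) = Mul(4, V, o) (Function('X')(o, V) = Mul(Mul(2, o), Mul(2, V)) = Mul(4, V, o))
Add(Mul(1386, 978), Add(Add(Function('X')(Function('Q')(-2), 20), 283), -329)) = Add(Mul(1386, 978), Add(Add(Mul(4, 20, 100), 283), -329)) = Add(1355508, Add(Add(8000, 283), -329)) = Add(1355508, Add(8283, -329)) = Add(1355508, 7954) = 1363462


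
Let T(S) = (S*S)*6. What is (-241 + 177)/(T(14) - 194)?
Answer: -32/491 ≈ -0.065173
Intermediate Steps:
T(S) = 6*S² (T(S) = S²*6 = 6*S²)
(-241 + 177)/(T(14) - 194) = (-241 + 177)/(6*14² - 194) = -64/(6*196 - 194) = -64/(1176 - 194) = -64/982 = -64*1/982 = -32/491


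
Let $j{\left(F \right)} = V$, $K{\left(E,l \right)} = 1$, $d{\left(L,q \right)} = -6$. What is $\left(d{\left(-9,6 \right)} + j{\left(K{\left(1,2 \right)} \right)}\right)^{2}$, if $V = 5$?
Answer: $1$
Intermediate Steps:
$j{\left(F \right)} = 5$
$\left(d{\left(-9,6 \right)} + j{\left(K{\left(1,2 \right)} \right)}\right)^{2} = \left(-6 + 5\right)^{2} = \left(-1\right)^{2} = 1$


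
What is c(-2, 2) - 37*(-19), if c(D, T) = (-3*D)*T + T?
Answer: 717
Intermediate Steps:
c(D, T) = T - 3*D*T (c(D, T) = -3*D*T + T = T - 3*D*T)
c(-2, 2) - 37*(-19) = 2*(1 - 3*(-2)) - 37*(-19) = 2*(1 + 6) + 703 = 2*7 + 703 = 14 + 703 = 717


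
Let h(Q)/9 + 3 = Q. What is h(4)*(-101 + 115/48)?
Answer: -14199/16 ≈ -887.44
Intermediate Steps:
h(Q) = -27 + 9*Q
h(4)*(-101 + 115/48) = (-27 + 9*4)*(-101 + 115/48) = (-27 + 36)*(-101 + 115*(1/48)) = 9*(-101 + 115/48) = 9*(-4733/48) = -14199/16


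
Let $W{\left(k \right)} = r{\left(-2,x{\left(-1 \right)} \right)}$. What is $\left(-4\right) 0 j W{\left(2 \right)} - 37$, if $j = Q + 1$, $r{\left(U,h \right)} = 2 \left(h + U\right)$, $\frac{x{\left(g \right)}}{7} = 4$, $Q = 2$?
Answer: $-37$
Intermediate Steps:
$x{\left(g \right)} = 28$ ($x{\left(g \right)} = 7 \cdot 4 = 28$)
$r{\left(U,h \right)} = 2 U + 2 h$ ($r{\left(U,h \right)} = 2 \left(U + h\right) = 2 U + 2 h$)
$j = 3$ ($j = 2 + 1 = 3$)
$W{\left(k \right)} = 52$ ($W{\left(k \right)} = 2 \left(-2\right) + 2 \cdot 28 = -4 + 56 = 52$)
$\left(-4\right) 0 j W{\left(2 \right)} - 37 = \left(-4\right) 0 \cdot 3 \cdot 52 - 37 = 0 \cdot 3 \cdot 52 - 37 = 0 \cdot 52 - 37 = 0 - 37 = -37$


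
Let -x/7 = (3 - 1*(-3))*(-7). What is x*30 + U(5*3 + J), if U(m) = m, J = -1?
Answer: 8834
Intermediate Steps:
x = 294 (x = -7*(3 - 1*(-3))*(-7) = -7*(3 + 3)*(-7) = -42*(-7) = -7*(-42) = 294)
x*30 + U(5*3 + J) = 294*30 + (5*3 - 1) = 8820 + (15 - 1) = 8820 + 14 = 8834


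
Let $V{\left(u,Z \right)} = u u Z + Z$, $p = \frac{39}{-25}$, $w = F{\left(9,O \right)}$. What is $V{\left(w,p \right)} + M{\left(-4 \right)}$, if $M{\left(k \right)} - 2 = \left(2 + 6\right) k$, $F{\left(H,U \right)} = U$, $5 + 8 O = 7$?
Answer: $- \frac{12663}{400} \approx -31.658$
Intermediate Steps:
$O = \frac{1}{4}$ ($O = - \frac{5}{8} + \frac{1}{8} \cdot 7 = - \frac{5}{8} + \frac{7}{8} = \frac{1}{4} \approx 0.25$)
$w = \frac{1}{4} \approx 0.25$
$p = - \frac{39}{25}$ ($p = 39 \left(- \frac{1}{25}\right) = - \frac{39}{25} \approx -1.56$)
$M{\left(k \right)} = 2 + 8 k$ ($M{\left(k \right)} = 2 + \left(2 + 6\right) k = 2 + 8 k$)
$V{\left(u,Z \right)} = Z + Z u^{2}$ ($V{\left(u,Z \right)} = u^{2} Z + Z = Z u^{2} + Z = Z + Z u^{2}$)
$V{\left(w,p \right)} + M{\left(-4 \right)} = - \frac{39 \left(1 + \left(\frac{1}{4}\right)^{2}\right)}{25} + \left(2 + 8 \left(-4\right)\right) = - \frac{39 \left(1 + \frac{1}{16}\right)}{25} + \left(2 - 32\right) = \left(- \frac{39}{25}\right) \frac{17}{16} - 30 = - \frac{663}{400} - 30 = - \frac{12663}{400}$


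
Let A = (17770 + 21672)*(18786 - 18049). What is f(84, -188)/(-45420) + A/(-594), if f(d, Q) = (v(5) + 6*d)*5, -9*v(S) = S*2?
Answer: -2000461061/40878 ≈ -48937.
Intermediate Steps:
v(S) = -2*S/9 (v(S) = -S*2/9 = -2*S/9)
A = 29068754 (A = 39442*737 = 29068754)
f(d, Q) = -50/9 + 30*d (f(d, Q) = (-2/9*5 + 6*d)*5 = (-10/9 + 6*d)*5 = -50/9 + 30*d)
f(84, -188)/(-45420) + A/(-594) = (-50/9 + 30*84)/(-45420) + 29068754/(-594) = (-50/9 + 2520)*(-1/45420) + 29068754*(-1/594) = (22630/9)*(-1/45420) - 1321307/27 = -2263/40878 - 1321307/27 = -2000461061/40878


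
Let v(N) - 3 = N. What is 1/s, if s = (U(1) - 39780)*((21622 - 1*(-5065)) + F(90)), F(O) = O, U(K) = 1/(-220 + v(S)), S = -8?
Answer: -225/239667565277 ≈ -9.3880e-10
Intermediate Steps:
v(N) = 3 + N
U(K) = -1/225 (U(K) = 1/(-220 + (3 - 8)) = 1/(-220 - 5) = 1/(-225) = -1/225)
s = -239667565277/225 (s = (-1/225 - 39780)*((21622 - 1*(-5065)) + 90) = -8950501*((21622 + 5065) + 90)/225 = -8950501*(26687 + 90)/225 = -8950501/225*26777 = -239667565277/225 ≈ -1.0652e+9)
1/s = 1/(-239667565277/225) = -225/239667565277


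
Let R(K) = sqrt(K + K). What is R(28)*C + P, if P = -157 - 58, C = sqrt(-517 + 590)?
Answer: -215 + 2*sqrt(1022) ≈ -151.06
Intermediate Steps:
R(K) = sqrt(2)*sqrt(K) (R(K) = sqrt(2*K) = sqrt(2)*sqrt(K))
C = sqrt(73) ≈ 8.5440
P = -215
R(28)*C + P = (sqrt(2)*sqrt(28))*sqrt(73) - 215 = (sqrt(2)*(2*sqrt(7)))*sqrt(73) - 215 = (2*sqrt(14))*sqrt(73) - 215 = 2*sqrt(1022) - 215 = -215 + 2*sqrt(1022)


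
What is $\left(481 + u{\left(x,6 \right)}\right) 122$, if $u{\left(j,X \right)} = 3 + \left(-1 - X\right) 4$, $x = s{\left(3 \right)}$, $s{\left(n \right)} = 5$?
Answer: $55632$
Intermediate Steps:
$x = 5$
$u{\left(j,X \right)} = -1 - 4 X$ ($u{\left(j,X \right)} = 3 - \left(4 + 4 X\right) = -1 - 4 X$)
$\left(481 + u{\left(x,6 \right)}\right) 122 = \left(481 - 25\right) 122 = 456 \cdot 122 = 55632$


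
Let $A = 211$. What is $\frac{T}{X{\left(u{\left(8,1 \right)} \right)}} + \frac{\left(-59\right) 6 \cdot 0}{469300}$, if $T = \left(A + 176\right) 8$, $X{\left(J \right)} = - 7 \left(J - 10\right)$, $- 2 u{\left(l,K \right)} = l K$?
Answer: $\frac{1548}{49} \approx 31.592$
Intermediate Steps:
$u{\left(l,K \right)} = - \frac{K l}{2}$ ($u{\left(l,K \right)} = - \frac{l K}{2} = - \frac{K l}{2}$)
$X{\left(J \right)} = 70 - 7 J$ ($X{\left(J \right)} = - 7 \left(-10 + J\right) = 70 - 7 J$)
$T = 3096$ ($T = \left(211 + 176\right) 8 = 387 \cdot 8 = 3096$)
$\frac{T}{X{\left(u{\left(8,1 \right)} \right)}} + \frac{\left(-59\right) 6 \cdot 0}{469300} = \frac{3096}{70 - 7 \left(\left(- \frac{1}{2}\right) 1 \cdot 8\right)} + \frac{\left(-59\right) 6 \cdot 0}{469300} = \frac{3096}{70 - -28} + \left(-354\right) 0 \cdot \frac{1}{469300} = \frac{3096}{70 + 28} + 0 \cdot \frac{1}{469300} = \frac{3096}{98} + 0 = 3096 \cdot \frac{1}{98} + 0 = \frac{1548}{49} + 0 = \frac{1548}{49}$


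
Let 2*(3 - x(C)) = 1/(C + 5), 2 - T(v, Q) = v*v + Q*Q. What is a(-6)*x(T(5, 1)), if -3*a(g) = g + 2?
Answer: 230/57 ≈ 4.0351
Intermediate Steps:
a(g) = -⅔ - g/3 (a(g) = -(g + 2)/3 = -(2 + g)/3 = -⅔ - g/3)
T(v, Q) = 2 - Q² - v² (T(v, Q) = 2 - (v*v + Q*Q) = 2 - (v² + Q²) = 2 - (Q² + v²) = 2 + (-Q² - v²) = 2 - Q² - v²)
x(C) = 3 - 1/(2*(5 + C)) (x(C) = 3 - 1/(2*(C + 5)) = 3 - 1/(2*(5 + C)))
a(-6)*x(T(5, 1)) = (-⅔ - ⅓*(-6))*((29 + 6*(2 - 1*1² - 1*5²))/(2*(5 + (2 - 1*1² - 1*5²)))) = (-⅔ + 2)*((29 + 6*(2 - 1*1 - 1*25))/(2*(5 + (2 - 1*1 - 1*25)))) = 4*((29 + 6*(2 - 1 - 25))/(2*(5 + (2 - 1 - 25))))/3 = 4*((29 + 6*(-24))/(2*(5 - 24)))/3 = 4*((½)*(29 - 144)/(-19))/3 = 4*((½)*(-1/19)*(-115))/3 = (4/3)*(115/38) = 230/57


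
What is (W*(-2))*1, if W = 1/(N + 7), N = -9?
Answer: 1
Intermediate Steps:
W = -½ (W = 1/(-9 + 7) = 1/(-2) = -½ ≈ -0.50000)
(W*(-2))*1 = -½*(-2)*1 = 1*1 = 1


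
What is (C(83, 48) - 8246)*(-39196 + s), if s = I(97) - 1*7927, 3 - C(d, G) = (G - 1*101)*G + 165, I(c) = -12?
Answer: 276399640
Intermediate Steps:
C(d, G) = -162 - G*(-101 + G) (C(d, G) = 3 - ((G - 1*101)*G + 165) = 3 - ((G - 101)*G + 165) = 3 - ((-101 + G)*G + 165) = 3 - (G*(-101 + G) + 165) = 3 - (165 + G*(-101 + G)) = 3 + (-165 - G*(-101 + G)) = -162 - G*(-101 + G))
s = -7939 (s = -12 - 1*7927 = -12 - 7927 = -7939)
(C(83, 48) - 8246)*(-39196 + s) = ((-162 - 1*48² + 101*48) - 8246)*(-39196 - 7939) = ((-162 - 1*2304 + 4848) - 8246)*(-47135) = ((-162 - 2304 + 4848) - 8246)*(-47135) = (2382 - 8246)*(-47135) = -5864*(-47135) = 276399640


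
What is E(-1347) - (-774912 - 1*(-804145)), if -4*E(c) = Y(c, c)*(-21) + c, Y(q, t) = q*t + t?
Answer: 37958717/4 ≈ 9.4897e+6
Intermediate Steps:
Y(q, t) = t + q*t
E(c) = -c/4 + 21*c*(1 + c)/4 (E(c) = -((c*(1 + c))*(-21) + c)/4 = -(-21*c*(1 + c) + c)/4 = -(c - 21*c*(1 + c))/4 = -c/4 + 21*c*(1 + c)/4)
E(-1347) - (-774912 - 1*(-804145)) = (¼)*(-1347)*(20 + 21*(-1347)) - (-774912 - 1*(-804145)) = (¼)*(-1347)*(20 - 28287) - (-774912 + 804145) = (¼)*(-1347)*(-28267) - 1*29233 = 38075649/4 - 29233 = 37958717/4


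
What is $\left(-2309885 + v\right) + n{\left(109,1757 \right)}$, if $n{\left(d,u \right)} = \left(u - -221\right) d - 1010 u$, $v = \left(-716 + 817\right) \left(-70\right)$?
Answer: $-3875923$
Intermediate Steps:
$v = -7070$ ($v = 101 \left(-70\right) = -7070$)
$n{\left(d,u \right)} = - 1010 u + d \left(221 + u\right)$ ($n{\left(d,u \right)} = \left(u + 221\right) d - 1010 u = \left(221 + u\right) d - 1010 u = d \left(221 + u\right) - 1010 u = - 1010 u + d \left(221 + u\right)$)
$\left(-2309885 + v\right) + n{\left(109,1757 \right)} = \left(-2309885 - 7070\right) + \left(\left(-1010\right) 1757 + 221 \cdot 109 + 109 \cdot 1757\right) = -2316955 + \left(-1774570 + 24089 + 191513\right) = -2316955 - 1558968 = -3875923$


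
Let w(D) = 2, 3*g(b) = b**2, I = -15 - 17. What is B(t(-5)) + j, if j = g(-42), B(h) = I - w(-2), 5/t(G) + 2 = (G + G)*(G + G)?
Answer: 554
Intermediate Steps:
I = -32
g(b) = b**2/3
t(G) = 5/(-2 + 4*G**2) (t(G) = 5/(-2 + (G + G)*(G + G)) = 5/(-2 + (2*G)*(2*G)) = 5/(-2 + 4*G**2))
B(h) = -34 (B(h) = -32 - 1*2 = -32 - 2 = -34)
j = 588 (j = (1/3)*(-42)**2 = (1/3)*1764 = 588)
B(t(-5)) + j = -34 + 588 = 554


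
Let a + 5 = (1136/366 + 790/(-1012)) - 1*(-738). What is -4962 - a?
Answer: -527560733/92598 ≈ -5697.3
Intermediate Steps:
a = 68089457/92598 (a = -5 + ((1136/366 + 790/(-1012)) - 1*(-738)) = -5 + ((1136*(1/366) + 790*(-1/1012)) + 738) = -5 + ((568/183 - 395/506) + 738) = -5 + (215123/92598 + 738) = -5 + 68552447/92598 = 68089457/92598 ≈ 735.32)
-4962 - a = -4962 - 1*68089457/92598 = -4962 - 68089457/92598 = -527560733/92598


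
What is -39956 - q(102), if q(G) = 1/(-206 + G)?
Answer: -4155423/104 ≈ -39956.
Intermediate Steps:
-39956 - q(102) = -39956 - 1/(-206 + 102) = -39956 - 1/(-104) = -39956 - 1*(-1/104) = -39956 + 1/104 = -4155423/104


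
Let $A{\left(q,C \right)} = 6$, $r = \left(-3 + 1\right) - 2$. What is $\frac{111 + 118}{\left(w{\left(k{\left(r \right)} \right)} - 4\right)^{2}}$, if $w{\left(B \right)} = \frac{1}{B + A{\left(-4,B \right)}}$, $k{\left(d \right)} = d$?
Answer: $\frac{916}{49} \approx 18.694$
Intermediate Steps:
$r = -4$ ($r = -2 - 2 = -4$)
$w{\left(B \right)} = \frac{1}{6 + B}$ ($w{\left(B \right)} = \frac{1}{B + 6} = \frac{1}{6 + B}$)
$\frac{111 + 118}{\left(w{\left(k{\left(r \right)} \right)} - 4\right)^{2}} = \frac{111 + 118}{\left(\frac{1}{6 - 4} - 4\right)^{2}} = \frac{1}{\left(\frac{1}{2} - 4\right)^{2}} \cdot 229 = \frac{1}{\left(- \frac{7}{2}\right)^{2}} \cdot 229 = \frac{1}{\frac{49}{4}} \cdot 229 = \frac{4}{49} \cdot 229 = \frac{916}{49}$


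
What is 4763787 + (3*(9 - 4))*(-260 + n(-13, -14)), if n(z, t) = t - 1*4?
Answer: 4759617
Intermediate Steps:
n(z, t) = -4 + t (n(z, t) = t - 4 = -4 + t)
4763787 + (3*(9 - 4))*(-260 + n(-13, -14)) = 4763787 + (3*(9 - 4))*(-260 + (-4 - 14)) = 4763787 + (3*5)*(-260 - 18) = 4763787 + 15*(-278) = 4763787 - 4170 = 4759617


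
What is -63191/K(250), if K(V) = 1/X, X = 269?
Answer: -16998379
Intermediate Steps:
K(V) = 1/269
-63191/K(250) = -63191/1/269 = -63191*269 = -16998379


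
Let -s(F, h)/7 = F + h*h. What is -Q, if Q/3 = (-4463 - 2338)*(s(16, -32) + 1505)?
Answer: -117827325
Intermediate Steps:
s(F, h) = -7*F - 7*h² (s(F, h) = -7*(F + h*h) = -7*(F + h²) = -7*F - 7*h²)
Q = 117827325 (Q = 3*((-4463 - 2338)*((-7*16 - 7*(-32)²) + 1505)) = 3*(-6801*((-112 - 7*1024) + 1505)) = 3*(-6801*((-112 - 7168) + 1505)) = 3*(-6801*(-7280 + 1505)) = 3*(-6801*(-5775)) = 3*39275775 = 117827325)
-Q = -1*117827325 = -117827325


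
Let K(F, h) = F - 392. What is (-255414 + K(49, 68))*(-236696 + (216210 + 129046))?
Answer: -27764979920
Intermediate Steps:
K(F, h) = -392 + F
(-255414 + K(49, 68))*(-236696 + (216210 + 129046)) = (-255414 + (-392 + 49))*(-236696 + (216210 + 129046)) = (-255414 - 343)*(-236696 + 345256) = -255757*108560 = -27764979920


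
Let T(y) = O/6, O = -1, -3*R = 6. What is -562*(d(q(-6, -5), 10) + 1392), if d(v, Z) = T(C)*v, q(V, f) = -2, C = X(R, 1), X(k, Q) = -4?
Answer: -2347474/3 ≈ -7.8249e+5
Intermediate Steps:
R = -2 (R = -⅓*6 = -2)
C = -4
T(y) = -⅙ (T(y) = -1/6 = -1*⅙ = -⅙)
d(v, Z) = -v/6
-562*(d(q(-6, -5), 10) + 1392) = -562*(-⅙*(-2) + 1392) = -562*(⅓ + 1392) = -562*4177/3 = -2347474/3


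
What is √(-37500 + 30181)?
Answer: I*√7319 ≈ 85.551*I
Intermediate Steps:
√(-37500 + 30181) = √(-7319) = I*√7319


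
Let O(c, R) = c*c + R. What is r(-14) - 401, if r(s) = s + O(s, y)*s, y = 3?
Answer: -3201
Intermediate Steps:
O(c, R) = R + c**2 (O(c, R) = c**2 + R = R + c**2)
r(s) = s + s*(3 + s**2) (r(s) = s + (3 + s**2)*s = s + s*(3 + s**2))
r(-14) - 401 = -14*(4 + (-14)**2) - 401 = -14*(4 + 196) - 401 = -14*200 - 401 = -2800 - 401 = -3201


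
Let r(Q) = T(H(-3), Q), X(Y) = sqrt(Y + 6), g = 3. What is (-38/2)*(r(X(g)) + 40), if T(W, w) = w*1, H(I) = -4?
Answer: -817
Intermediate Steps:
X(Y) = sqrt(6 + Y)
T(W, w) = w
r(Q) = Q
(-38/2)*(r(X(g)) + 40) = (-38/2)*(sqrt(6 + 3) + 40) = (-38*1/2)*(sqrt(9) + 40) = -19*(3 + 40) = -19*43 = -817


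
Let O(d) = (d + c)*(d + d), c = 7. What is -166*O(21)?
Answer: -195216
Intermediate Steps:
O(d) = 2*d*(7 + d) (O(d) = (d + 7)*(d + d) = (7 + d)*(2*d) = 2*d*(7 + d))
-166*O(21) = -332*21*(7 + 21) = -332*21*28 = -166*1176 = -195216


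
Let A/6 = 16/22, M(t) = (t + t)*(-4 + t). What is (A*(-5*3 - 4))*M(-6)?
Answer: -109440/11 ≈ -9949.1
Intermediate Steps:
M(t) = 2*t*(-4 + t) (M(t) = (2*t)*(-4 + t) = 2*t*(-4 + t))
A = 48/11 (A = 6*(16/22) = 6*(16*(1/22)) = 6*(8/11) = 48/11 ≈ 4.3636)
(A*(-5*3 - 4))*M(-6) = (48*(-5*3 - 4)/11)*(2*(-6)*(-4 - 6)) = (48*(-15 - 4)/11)*(2*(-6)*(-10)) = ((48/11)*(-19))*120 = -912/11*120 = -109440/11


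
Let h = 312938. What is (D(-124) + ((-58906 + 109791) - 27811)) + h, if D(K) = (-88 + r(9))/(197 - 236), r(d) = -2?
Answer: 4368186/13 ≈ 3.3601e+5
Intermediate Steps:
D(K) = 30/13 (D(K) = (-88 - 2)/(197 - 236) = -90/(-39) = -90*(-1/39) = 30/13)
(D(-124) + ((-58906 + 109791) - 27811)) + h = (30/13 + ((-58906 + 109791) - 27811)) + 312938 = (30/13 + (50885 - 27811)) + 312938 = (30/13 + 23074) + 312938 = 299992/13 + 312938 = 4368186/13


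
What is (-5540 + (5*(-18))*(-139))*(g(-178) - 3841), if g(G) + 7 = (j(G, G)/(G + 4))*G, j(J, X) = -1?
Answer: -2334009050/87 ≈ -2.6828e+7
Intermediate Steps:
g(G) = -7 - G/(4 + G) (g(G) = -7 + (-1/(G + 4))*G = -7 + (-1/(4 + G))*G = -7 - G/(4 + G))
(-5540 + (5*(-18))*(-139))*(g(-178) - 3841) = (-5540 + (5*(-18))*(-139))*(4*(-7 - 2*(-178))/(4 - 178) - 3841) = (-5540 - 90*(-139))*(4*(-7 + 356)/(-174) - 3841) = (-5540 + 12510)*(4*(-1/174)*349 - 3841) = 6970*(-698/87 - 3841) = 6970*(-334865/87) = -2334009050/87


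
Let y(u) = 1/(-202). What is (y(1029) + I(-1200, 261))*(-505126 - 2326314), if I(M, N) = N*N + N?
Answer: -19555571122360/101 ≈ -1.9362e+11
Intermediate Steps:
y(u) = -1/202
I(M, N) = N + N**2 (I(M, N) = N**2 + N = N + N**2)
(y(1029) + I(-1200, 261))*(-505126 - 2326314) = (-1/202 + 261*(1 + 261))*(-505126 - 2326314) = (-1/202 + 261*262)*(-2831440) = (-1/202 + 68382)*(-2831440) = (13813163/202)*(-2831440) = -19555571122360/101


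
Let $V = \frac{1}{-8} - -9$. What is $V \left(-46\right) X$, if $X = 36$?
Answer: $-14697$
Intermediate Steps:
$V = \frac{71}{8}$ ($V = - \frac{1}{8} + 9 = \frac{71}{8} \approx 8.875$)
$V \left(-46\right) X = \frac{71}{8} \left(-46\right) 36 = \left(- \frac{1633}{4}\right) 36 = -14697$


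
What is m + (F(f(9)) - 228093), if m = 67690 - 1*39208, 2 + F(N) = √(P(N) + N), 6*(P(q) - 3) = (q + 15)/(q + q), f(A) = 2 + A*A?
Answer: -199613 + √21352746/498 ≈ -1.9960e+5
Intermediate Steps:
f(A) = 2 + A²
P(q) = 3 + (15 + q)/(12*q) (P(q) = 3 + ((q + 15)/(q + q))/6 = 3 + ((15 + q)/((2*q)))/6 = 3 + ((15 + q)*(1/(2*q)))/6 = 3 + ((15 + q)/(2*q))/6 = 3 + (15 + q)/(12*q))
F(N) = -2 + √(N + (15 + 37*N)/(12*N)) (F(N) = -2 + √((15 + 37*N)/(12*N) + N) = -2 + √(N + (15 + 37*N)/(12*N)))
m = 28482 (m = 67690 - 39208 = 28482)
m + (F(f(9)) - 228093) = 28482 + ((-2 + √(111 + 36*(2 + 9²) + 45/(2 + 9²))/6) - 228093) = 28482 + ((-2 + √(111 + 36*(2 + 81) + 45/(2 + 81))/6) - 228093) = 28482 + ((-2 + √(111 + 36*83 + 45/83)/6) - 228093) = 28482 + ((-2 + √(111 + 2988 + 45*(1/83))/6) - 228093) = 28482 + ((-2 + √(111 + 2988 + 45/83)/6) - 228093) = 28482 + ((-2 + √(257262/83)/6) - 228093) = 28482 + ((-2 + (√21352746/83)/6) - 228093) = 28482 + ((-2 + √21352746/498) - 228093) = 28482 + (-228095 + √21352746/498) = -199613 + √21352746/498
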